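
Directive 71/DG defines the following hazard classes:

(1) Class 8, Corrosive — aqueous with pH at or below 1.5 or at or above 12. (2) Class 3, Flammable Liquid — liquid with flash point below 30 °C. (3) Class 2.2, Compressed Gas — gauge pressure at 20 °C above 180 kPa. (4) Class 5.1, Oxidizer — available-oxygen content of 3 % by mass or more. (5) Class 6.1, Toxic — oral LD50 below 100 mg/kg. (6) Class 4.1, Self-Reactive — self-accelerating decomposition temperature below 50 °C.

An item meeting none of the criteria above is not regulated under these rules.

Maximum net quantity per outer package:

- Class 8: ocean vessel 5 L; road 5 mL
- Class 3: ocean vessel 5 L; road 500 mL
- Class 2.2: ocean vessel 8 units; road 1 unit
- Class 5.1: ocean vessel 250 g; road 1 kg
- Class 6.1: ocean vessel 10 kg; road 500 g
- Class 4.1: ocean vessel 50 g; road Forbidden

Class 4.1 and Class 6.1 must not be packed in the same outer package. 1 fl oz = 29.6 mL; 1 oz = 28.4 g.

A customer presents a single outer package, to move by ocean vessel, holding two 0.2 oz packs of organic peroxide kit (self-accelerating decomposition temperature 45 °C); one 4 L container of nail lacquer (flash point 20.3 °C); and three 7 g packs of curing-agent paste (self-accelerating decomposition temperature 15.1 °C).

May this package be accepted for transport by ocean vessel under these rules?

Organic peroxide kit: self-accelerating decomposition temperature 45 °C < 50 °C → Class 4.1 (Self-Reactive).
With flash point 20.3 °C (< 30 °C), the nail lacquer falls in Class 3.
The curing-agent paste has self-accelerating decomposition temperature 15.1 °C, which is < 50 °C, so it is Class 4.1 (Self-Reactive).
Class 4.1 net quantity: (two 0.2 oz packs = 11.36 g) + (three 7 g packs = 21 g) = 32.36 g.
32.36 g ≤ 50 g (ocean vessel limit, Class 4.1) — within limit.
Class 3 quantity: 4 L.
That is within the Class 3 ocean vessel limit of 5 L.
The segregation rule (Class 4.1 with Class 6.1) does not apply to Class 4.1 with Class 3.
Every hazard class is within its ocean vessel limit and no segregation rule is violated.

Yes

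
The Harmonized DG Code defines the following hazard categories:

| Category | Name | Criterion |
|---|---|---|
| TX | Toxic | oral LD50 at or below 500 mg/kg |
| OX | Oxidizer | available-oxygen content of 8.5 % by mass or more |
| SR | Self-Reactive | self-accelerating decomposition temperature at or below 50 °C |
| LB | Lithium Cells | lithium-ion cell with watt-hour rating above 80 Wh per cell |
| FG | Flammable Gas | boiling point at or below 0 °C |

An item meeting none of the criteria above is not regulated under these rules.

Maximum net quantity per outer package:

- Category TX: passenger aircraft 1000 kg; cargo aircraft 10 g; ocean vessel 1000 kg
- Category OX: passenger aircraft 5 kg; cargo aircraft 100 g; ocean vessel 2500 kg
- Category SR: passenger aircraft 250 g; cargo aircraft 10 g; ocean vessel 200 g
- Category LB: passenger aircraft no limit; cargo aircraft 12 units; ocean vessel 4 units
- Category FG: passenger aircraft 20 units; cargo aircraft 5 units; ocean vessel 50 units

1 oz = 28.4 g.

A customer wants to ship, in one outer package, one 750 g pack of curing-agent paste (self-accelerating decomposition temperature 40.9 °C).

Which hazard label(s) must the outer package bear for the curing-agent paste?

Category SR

With self-accelerating decomposition temperature 40.9 °C (≤ 50 °C), the curing-agent paste falls in Category SR.
Only the Category SR label is required.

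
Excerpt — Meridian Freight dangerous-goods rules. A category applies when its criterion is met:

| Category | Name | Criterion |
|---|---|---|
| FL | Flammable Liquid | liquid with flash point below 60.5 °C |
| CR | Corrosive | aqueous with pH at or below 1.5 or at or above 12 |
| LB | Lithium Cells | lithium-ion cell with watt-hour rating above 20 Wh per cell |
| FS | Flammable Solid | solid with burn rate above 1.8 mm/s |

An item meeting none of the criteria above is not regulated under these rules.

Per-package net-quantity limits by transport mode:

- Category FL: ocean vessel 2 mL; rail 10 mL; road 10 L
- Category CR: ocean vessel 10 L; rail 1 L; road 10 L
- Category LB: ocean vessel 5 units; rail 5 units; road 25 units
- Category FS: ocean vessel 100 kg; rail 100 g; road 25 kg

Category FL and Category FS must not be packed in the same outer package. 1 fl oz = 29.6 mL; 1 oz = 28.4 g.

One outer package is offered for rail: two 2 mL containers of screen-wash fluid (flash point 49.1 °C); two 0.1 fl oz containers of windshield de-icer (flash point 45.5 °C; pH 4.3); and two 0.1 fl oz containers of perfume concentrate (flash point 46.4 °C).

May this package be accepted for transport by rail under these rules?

No

With flash point 49.1 °C (< 60.5 °C), the screen-wash fluid falls in Category FL.
Windshield de-icer: flash point 45.5 °C < 60.5 °C → Category FL (Flammable Liquid).
With flash point 46.4 °C (< 60.5 °C), the perfume concentrate falls in Category FL.
Category FL net quantity: (two 2 mL containers = 4 mL) + (two 0.1 fl oz containers = 5.92 mL) + (two 0.1 fl oz containers = 5.92 mL) = 15.84 mL.
15.84 mL exceeds the rail limit of 10 mL for Category FL.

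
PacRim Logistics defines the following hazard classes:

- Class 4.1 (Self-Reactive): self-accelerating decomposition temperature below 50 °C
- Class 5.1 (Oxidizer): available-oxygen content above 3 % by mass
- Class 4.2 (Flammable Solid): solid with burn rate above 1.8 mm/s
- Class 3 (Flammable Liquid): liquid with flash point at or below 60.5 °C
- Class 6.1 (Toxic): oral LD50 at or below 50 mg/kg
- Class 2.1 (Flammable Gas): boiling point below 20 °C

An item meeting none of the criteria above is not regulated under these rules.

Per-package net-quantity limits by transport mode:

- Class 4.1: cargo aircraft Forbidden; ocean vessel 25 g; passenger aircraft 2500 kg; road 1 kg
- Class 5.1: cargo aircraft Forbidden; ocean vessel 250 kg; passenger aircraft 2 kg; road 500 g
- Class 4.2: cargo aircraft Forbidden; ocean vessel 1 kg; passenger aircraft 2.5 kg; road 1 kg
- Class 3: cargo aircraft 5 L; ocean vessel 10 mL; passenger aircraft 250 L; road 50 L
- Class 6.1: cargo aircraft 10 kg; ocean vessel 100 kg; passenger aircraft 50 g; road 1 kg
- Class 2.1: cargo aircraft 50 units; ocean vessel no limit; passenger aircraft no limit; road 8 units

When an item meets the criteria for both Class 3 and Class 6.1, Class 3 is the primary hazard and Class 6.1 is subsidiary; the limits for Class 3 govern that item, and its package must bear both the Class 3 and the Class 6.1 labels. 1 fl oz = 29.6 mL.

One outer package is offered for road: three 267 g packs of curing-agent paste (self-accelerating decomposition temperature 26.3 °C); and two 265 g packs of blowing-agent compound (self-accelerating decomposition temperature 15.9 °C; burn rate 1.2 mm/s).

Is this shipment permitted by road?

The curing-agent paste has self-accelerating decomposition temperature 26.3 °C, which is < 50 °C, so it is Class 4.1 (Self-Reactive).
Self-accelerating decomposition temperature 15.9 °C meets the Class 4.1 criterion (Self-Reactive), so the blowing-agent compound is Class 4.1.
Class 4.1 net quantity: (three 267 g packs = 801 g) + (two 265 g packs = 530 g) = 1.331 kg.
That exceeds the Class 4.1 road limit of 1 kg.

No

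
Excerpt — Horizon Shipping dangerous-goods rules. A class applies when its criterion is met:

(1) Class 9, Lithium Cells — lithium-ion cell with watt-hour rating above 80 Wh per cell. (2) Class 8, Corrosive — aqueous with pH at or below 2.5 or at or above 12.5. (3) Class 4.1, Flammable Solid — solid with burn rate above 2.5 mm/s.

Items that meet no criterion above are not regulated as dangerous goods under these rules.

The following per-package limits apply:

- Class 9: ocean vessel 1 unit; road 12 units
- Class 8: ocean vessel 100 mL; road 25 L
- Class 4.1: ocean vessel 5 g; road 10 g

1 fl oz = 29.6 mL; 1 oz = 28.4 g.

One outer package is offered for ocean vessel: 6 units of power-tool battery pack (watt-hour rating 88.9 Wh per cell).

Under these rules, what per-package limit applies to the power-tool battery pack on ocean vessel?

With watt-hour rating 88.9 Wh per cell (> 80 Wh per cell), the power-tool battery pack falls in Class 9.
The ocean vessel limit for Class 9 is 1 unit.

1 unit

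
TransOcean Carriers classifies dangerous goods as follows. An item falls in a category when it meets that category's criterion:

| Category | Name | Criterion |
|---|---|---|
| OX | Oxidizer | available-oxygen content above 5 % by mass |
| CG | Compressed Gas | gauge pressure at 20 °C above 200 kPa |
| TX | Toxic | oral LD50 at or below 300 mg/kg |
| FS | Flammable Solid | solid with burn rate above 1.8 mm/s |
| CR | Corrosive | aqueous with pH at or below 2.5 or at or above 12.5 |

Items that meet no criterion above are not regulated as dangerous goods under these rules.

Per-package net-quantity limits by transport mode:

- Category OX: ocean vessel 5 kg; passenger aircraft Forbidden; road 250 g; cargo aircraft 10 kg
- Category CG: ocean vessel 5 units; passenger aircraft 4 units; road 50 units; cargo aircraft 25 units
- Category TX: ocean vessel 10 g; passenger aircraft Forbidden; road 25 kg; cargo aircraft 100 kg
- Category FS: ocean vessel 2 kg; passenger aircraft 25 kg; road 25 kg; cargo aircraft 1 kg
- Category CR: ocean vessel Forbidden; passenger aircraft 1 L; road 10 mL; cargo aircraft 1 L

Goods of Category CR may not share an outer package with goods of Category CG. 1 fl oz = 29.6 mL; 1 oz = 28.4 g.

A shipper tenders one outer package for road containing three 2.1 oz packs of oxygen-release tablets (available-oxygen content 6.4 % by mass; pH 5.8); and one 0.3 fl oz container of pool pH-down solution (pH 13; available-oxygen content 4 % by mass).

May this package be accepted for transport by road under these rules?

Available-oxygen content 6.4 % by mass meets the Category OX criterion (Oxidizer), so the oxygen-release tablets are Category OX.
The pool pH-down solution has pH 13, which is ≥ 12.5, so it is Category CR (Corrosive).
Category CR quantity: one 0.3 fl oz container = 8.88 mL.
That is within the Category CR road limit of 10 mL.
Category OX quantity: three 2.1 oz packs = 178.92 g.
178.92 g is within the road limit of 250 g for Category OX.
The segregation rule (Category CR with Category CG) does not apply to Category CR with Category OX.
Every hazard category is within its road limit and no segregation rule is violated.

Yes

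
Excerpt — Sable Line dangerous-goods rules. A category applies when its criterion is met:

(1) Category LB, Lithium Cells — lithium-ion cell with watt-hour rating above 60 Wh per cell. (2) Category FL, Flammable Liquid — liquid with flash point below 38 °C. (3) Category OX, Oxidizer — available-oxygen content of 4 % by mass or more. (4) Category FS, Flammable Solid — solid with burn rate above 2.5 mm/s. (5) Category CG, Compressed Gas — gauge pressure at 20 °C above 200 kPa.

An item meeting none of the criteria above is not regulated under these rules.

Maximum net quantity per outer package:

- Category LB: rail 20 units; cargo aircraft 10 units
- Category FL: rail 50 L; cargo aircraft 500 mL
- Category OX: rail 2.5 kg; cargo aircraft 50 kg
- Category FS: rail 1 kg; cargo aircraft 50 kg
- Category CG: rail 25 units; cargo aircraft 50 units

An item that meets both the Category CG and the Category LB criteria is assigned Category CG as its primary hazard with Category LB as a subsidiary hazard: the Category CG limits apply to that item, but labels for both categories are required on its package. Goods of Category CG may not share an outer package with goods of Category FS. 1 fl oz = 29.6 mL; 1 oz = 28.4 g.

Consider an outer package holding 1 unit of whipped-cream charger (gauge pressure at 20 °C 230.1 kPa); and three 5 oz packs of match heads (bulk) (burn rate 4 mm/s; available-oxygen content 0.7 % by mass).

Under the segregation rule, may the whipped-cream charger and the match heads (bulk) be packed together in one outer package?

The whipped-cream charger has gauge pressure at 20 °C 230.1 kPa, which is > 200 kPa, so it is Category CG (Compressed Gas).
With burn rate 4 mm/s (> 2.5 mm/s), the match heads (bulk) fall in Category FS.
Category CG and Category FS may not share an outer package.

No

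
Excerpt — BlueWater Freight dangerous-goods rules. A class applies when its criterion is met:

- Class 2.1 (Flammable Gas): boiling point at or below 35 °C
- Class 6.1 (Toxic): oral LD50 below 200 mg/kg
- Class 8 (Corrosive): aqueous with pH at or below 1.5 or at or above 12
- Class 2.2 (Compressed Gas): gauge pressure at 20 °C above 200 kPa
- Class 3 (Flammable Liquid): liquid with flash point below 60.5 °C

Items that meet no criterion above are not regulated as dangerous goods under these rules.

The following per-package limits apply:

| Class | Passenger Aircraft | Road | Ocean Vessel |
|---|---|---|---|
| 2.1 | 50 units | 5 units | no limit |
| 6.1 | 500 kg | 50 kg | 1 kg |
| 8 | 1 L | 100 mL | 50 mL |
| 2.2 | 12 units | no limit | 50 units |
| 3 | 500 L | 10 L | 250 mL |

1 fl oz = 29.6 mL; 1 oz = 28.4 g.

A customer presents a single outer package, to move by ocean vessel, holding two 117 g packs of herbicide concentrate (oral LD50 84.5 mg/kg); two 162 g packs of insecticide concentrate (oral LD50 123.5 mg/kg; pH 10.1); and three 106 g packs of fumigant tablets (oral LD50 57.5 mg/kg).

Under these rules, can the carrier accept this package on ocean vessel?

Yes

Oral LD50 84.5 mg/kg meets the Class 6.1 criterion (Toxic), so the herbicide concentrate is Class 6.1.
Oral LD50 123.5 mg/kg meets the Class 6.1 criterion (Toxic), so the insecticide concentrate is Class 6.1.
The fumigant tablets have oral LD50 57.5 mg/kg, which is < 200 mg/kg, so they are Class 6.1 (Toxic).
Total Class 6.1: (two 117 g packs = 234 g) + (two 162 g packs = 324 g) + (three 106 g packs = 318 g) = 876 g.
876 g is within the ocean vessel limit of 1 kg for Class 6.1.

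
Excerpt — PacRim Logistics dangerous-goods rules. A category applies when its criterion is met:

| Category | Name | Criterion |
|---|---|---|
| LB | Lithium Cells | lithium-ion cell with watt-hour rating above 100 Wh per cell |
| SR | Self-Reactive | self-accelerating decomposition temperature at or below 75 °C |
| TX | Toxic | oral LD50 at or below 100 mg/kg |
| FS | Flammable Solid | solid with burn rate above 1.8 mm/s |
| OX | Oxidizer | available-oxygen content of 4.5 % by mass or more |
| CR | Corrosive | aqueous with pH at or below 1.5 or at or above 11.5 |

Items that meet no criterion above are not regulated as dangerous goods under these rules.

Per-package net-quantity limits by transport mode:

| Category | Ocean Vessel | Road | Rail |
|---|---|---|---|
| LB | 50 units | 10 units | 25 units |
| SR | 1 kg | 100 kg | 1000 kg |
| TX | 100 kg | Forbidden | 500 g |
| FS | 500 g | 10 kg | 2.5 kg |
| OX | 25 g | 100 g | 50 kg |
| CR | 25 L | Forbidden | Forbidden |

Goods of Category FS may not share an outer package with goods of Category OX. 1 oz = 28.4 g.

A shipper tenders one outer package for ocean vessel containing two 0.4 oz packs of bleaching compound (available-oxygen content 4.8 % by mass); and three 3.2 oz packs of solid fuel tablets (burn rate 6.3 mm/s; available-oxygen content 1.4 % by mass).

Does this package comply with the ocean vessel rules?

With available-oxygen content 4.8 % by mass (≥ 4.5 % by mass), the bleaching compound falls in Category OX.
The solid fuel tablets have burn rate 6.3 mm/s, which is > 1.8 mm/s, so they are Category FS (Flammable Solid).
Category FS quantity: three 3.2 oz packs = 272.64 g.
272.64 g is within the ocean vessel limit of 500 g for Category FS.
Category OX quantity: two 0.4 oz packs = 22.72 g.
That is within the Category OX ocean vessel limit of 25 g.
Category FS and Category OX may not share an outer package.

No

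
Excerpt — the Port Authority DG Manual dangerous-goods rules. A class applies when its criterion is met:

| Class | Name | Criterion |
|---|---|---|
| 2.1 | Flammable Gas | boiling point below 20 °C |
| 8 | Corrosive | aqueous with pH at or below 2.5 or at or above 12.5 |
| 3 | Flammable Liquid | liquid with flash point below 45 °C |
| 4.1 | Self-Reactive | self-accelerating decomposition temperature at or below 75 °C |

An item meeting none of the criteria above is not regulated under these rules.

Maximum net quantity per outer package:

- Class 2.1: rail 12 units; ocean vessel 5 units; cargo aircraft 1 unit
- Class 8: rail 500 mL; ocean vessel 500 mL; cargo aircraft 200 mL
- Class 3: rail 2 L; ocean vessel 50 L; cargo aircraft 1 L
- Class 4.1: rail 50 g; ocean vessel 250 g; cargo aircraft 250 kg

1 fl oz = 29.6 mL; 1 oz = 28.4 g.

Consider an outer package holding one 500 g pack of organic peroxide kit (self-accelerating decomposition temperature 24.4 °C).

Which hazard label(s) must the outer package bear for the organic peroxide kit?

The organic peroxide kit has self-accelerating decomposition temperature 24.4 °C, which is ≤ 75 °C, so it is Class 4.1 (Self-Reactive).
Only the Class 4.1 label is required.

Class 4.1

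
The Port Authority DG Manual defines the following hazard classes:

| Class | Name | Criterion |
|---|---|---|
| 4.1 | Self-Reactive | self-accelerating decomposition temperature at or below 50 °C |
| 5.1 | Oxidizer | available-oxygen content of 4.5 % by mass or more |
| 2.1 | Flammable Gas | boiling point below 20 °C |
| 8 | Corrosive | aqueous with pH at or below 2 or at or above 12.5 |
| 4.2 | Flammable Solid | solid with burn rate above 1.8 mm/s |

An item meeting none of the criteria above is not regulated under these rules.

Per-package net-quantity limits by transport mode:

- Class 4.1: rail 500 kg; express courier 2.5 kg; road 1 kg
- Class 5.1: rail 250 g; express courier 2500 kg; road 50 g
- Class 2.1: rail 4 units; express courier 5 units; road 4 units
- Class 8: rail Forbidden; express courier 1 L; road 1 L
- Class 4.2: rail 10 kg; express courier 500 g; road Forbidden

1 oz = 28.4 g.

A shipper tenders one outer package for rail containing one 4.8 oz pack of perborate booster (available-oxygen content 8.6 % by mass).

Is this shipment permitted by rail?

Available-oxygen content 8.6 % by mass meets the Class 5.1 criterion (Oxidizer), so the perborate booster is Class 5.1.
Class 5.1 quantity: one 4.8 oz pack = 136.32 g.
136.32 g is within the rail limit of 250 g for Class 5.1.

Yes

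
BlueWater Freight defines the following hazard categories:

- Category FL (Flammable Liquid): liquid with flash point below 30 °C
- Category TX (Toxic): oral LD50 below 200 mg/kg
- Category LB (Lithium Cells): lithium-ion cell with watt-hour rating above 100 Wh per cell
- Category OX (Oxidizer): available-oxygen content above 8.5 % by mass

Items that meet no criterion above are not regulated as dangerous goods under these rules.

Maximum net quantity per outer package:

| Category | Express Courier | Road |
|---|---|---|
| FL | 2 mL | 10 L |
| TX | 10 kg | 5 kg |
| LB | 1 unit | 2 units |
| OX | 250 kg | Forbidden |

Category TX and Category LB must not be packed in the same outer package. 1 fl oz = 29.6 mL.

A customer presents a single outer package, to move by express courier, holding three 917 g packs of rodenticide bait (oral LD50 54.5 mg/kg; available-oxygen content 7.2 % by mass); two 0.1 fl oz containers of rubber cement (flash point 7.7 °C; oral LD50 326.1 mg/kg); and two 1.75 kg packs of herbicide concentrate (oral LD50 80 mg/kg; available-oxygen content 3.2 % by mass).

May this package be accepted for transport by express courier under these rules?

The rodenticide bait has oral LD50 54.5 mg/kg, which is < 200 mg/kg, so it is Category TX (Toxic).
Flash point 7.7 °C meets the Category FL criterion (Flammable Liquid), so the rubber cement is Category FL.
With oral LD50 80 mg/kg (< 200 mg/kg), the herbicide concentrate falls in Category TX.
Category TX net quantity: (three 917 g packs = 2.751 kg) + (two 1.75 kg packs = 3.5 kg) = 6.251 kg.
6.251 kg ≤ 10 kg (express courier limit, Category TX) — within limit.
Category FL quantity: two 0.1 fl oz containers = 5.92 mL.
5.92 mL > 2 mL (express courier limit, Category FL) — over the limit.
The segregation rule (Category TX with Category LB) does not apply to Category TX with Category FL.

No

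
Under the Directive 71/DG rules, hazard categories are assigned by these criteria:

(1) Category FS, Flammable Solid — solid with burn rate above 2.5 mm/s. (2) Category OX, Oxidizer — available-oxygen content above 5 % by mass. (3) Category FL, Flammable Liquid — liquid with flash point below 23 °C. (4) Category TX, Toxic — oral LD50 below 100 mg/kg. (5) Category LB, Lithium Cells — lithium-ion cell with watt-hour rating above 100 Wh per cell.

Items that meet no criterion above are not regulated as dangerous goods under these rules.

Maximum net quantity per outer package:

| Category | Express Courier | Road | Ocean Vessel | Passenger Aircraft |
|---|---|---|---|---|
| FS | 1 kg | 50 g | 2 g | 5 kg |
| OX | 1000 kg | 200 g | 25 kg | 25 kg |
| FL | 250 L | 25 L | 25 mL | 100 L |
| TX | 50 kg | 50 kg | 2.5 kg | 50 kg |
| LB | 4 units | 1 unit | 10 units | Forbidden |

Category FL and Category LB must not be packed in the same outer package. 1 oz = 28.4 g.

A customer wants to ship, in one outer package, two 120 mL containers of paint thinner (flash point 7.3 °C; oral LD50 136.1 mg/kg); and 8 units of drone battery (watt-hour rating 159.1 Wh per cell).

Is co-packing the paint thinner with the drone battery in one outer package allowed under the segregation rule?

With flash point 7.3 °C (< 23 °C), the paint thinner falls in Category FL.
Drone battery: watt-hour rating 159.1 Wh per cell > 100 Wh per cell → Category LB (Lithium Cells).
Category FL and Category LB may not share an outer package.

No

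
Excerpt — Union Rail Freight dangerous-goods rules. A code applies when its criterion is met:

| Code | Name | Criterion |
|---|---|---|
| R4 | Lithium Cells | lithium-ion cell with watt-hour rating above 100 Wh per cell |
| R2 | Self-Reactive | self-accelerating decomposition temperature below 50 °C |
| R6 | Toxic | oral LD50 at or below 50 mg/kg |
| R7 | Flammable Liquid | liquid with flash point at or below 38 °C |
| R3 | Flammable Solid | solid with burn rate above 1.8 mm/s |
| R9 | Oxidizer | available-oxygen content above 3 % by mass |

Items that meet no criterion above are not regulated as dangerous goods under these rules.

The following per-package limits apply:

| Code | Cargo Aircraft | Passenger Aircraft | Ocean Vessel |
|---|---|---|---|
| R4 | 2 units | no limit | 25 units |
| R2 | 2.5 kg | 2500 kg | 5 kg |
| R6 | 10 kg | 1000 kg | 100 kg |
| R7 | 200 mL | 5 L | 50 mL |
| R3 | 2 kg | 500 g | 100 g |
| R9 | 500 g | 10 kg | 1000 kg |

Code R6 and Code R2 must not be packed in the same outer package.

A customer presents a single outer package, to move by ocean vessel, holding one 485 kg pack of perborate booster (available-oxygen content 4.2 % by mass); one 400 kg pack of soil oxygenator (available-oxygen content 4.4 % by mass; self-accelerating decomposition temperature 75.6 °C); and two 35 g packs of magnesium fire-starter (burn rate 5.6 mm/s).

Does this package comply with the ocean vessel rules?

Yes

The perborate booster has available-oxygen content 4.2 % by mass, which is > 3 % by mass, so it is Code R9 (Oxidizer).
With available-oxygen content 4.4 % by mass (> 3 % by mass), the soil oxygenator falls in Code R9.
With burn rate 5.6 mm/s (> 1.8 mm/s), the magnesium fire-starter falls in Code R3.
Code R9 net quantity: 485 kg + 400 kg = 885 kg.
885 kg is within the ocean vessel limit of 1000 kg for Code R9.
Code R3 quantity: two 35 g packs = 70 g.
That is within the Code R3 ocean vessel limit of 100 g.
The segregation rule (Code R6 with Code R2) does not apply to Code R9 with Code R3.
Every hazard code is within its ocean vessel limit and no segregation rule is violated.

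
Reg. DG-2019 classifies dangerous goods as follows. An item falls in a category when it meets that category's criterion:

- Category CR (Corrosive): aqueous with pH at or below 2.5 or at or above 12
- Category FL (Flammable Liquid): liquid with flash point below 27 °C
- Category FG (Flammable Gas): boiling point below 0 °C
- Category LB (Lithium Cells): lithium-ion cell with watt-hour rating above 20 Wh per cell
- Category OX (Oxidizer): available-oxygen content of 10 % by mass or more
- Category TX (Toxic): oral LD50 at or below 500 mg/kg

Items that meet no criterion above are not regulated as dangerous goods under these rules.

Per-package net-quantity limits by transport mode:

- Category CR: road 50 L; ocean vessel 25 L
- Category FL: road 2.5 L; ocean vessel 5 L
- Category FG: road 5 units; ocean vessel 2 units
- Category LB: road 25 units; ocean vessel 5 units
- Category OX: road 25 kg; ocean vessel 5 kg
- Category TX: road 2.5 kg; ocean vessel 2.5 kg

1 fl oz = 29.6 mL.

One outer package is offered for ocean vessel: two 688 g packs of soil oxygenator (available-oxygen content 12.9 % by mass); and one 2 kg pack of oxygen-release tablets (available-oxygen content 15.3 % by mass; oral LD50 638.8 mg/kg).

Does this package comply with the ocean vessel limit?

With available-oxygen content 12.9 % by mass (≥ 10 % by mass), the soil oxygenator falls in Category OX.
The oxygen-release tablets have available-oxygen content 15.3 % by mass, which is ≥ 10 % by mass, so they are Category OX (Oxidizer).
Total Category OX: (two 688 g packs = 1.376 kg) + 2 kg = 3.376 kg.
That is within the Category OX ocean vessel limit of 5 kg.

Yes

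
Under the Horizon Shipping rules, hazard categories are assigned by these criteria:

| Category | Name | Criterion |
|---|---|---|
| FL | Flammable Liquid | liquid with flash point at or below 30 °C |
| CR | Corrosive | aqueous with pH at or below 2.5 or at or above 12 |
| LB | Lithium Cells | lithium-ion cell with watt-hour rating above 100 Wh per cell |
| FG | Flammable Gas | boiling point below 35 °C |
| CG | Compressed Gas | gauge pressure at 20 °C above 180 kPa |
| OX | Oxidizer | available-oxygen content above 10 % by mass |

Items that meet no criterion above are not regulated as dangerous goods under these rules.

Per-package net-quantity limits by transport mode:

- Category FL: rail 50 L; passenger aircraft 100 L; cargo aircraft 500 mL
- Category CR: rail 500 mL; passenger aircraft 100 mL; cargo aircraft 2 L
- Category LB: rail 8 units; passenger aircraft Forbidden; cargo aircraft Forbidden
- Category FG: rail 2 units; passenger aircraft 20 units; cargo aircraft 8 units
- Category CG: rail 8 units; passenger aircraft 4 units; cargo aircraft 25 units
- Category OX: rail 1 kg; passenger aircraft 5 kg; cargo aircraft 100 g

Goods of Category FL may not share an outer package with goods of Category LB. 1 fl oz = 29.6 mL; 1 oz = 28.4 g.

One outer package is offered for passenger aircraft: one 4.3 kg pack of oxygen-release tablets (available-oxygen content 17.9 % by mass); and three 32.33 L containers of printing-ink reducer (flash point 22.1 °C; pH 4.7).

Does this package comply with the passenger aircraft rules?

Yes

Available-oxygen content 17.9 % by mass meets the Category OX criterion (Oxidizer), so the oxygen-release tablets are Category OX.
Printing-ink reducer: flash point 22.1 °C ≤ 30 °C → Category FL (Flammable Liquid).
Category FL quantity: three 32.33 L containers = 96.99 L.
96.99 L ≤ 100 L (passenger aircraft limit, Category FL) — within limit.
Category OX quantity: 4.3 kg.
That is within the Category OX passenger aircraft limit of 5 kg.
The segregation rule (Category FL with Category LB) does not apply to Category FL with Category OX.
Every hazard category is within its passenger aircraft limit and no segregation rule is violated.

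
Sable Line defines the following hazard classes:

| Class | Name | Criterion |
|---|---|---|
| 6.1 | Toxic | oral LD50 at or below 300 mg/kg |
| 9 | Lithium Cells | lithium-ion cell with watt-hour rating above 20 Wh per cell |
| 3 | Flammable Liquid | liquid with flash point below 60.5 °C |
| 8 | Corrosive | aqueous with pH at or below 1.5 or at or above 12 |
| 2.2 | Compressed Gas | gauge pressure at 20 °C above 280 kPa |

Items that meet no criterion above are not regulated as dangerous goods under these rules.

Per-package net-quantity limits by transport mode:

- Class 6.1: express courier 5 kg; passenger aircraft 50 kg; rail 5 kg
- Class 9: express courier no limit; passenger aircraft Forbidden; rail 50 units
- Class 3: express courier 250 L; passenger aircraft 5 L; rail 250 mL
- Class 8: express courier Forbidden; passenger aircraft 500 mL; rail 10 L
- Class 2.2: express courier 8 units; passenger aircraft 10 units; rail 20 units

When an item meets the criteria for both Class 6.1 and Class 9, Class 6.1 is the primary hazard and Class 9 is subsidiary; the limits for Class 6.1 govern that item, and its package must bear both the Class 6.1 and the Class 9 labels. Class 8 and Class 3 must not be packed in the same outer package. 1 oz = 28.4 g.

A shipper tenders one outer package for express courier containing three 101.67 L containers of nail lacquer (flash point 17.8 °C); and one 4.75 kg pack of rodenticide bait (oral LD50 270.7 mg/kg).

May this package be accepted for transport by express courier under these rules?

No

Flash point 17.8 °C meets the Class 3 criterion (Flammable Liquid), so the nail lacquer is Class 3.
Oral LD50 270.7 mg/kg meets the Class 6.1 criterion (Toxic), so the rodenticide bait is Class 6.1.
Class 6.1 quantity: 4.75 kg.
4.75 kg is within the express courier limit of 5 kg for Class 6.1.
Class 3 quantity: three 101.67 L containers = 305.01 L.
That exceeds the Class 3 express courier limit of 250 L.
The segregation rule (Class 8 with Class 3) does not apply to Class 6.1 with Class 3.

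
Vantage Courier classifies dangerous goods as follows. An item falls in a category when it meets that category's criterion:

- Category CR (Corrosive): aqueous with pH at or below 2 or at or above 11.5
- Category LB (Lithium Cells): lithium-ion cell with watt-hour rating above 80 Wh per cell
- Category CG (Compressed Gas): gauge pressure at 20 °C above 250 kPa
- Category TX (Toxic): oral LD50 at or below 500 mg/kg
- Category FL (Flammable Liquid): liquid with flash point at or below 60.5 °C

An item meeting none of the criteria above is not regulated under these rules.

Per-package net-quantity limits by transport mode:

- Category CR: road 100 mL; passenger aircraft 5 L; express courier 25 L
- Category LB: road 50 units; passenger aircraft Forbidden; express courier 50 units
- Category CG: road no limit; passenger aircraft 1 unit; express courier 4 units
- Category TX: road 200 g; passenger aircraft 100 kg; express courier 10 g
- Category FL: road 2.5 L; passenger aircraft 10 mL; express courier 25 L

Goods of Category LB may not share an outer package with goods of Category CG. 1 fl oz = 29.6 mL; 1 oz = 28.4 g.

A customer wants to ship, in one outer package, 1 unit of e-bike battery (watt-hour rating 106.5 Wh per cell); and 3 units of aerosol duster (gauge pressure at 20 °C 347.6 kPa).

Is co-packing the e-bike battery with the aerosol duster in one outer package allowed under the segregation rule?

No

Watt-hour rating 106.5 Wh per cell meets the Category LB criterion (Lithium Cells), so the e-bike battery is Category LB.
The aerosol duster has gauge pressure at 20 °C 347.6 kPa, which is > 250 kPa, so it is Category CG (Compressed Gas).
Category LB and Category CG may not share an outer package.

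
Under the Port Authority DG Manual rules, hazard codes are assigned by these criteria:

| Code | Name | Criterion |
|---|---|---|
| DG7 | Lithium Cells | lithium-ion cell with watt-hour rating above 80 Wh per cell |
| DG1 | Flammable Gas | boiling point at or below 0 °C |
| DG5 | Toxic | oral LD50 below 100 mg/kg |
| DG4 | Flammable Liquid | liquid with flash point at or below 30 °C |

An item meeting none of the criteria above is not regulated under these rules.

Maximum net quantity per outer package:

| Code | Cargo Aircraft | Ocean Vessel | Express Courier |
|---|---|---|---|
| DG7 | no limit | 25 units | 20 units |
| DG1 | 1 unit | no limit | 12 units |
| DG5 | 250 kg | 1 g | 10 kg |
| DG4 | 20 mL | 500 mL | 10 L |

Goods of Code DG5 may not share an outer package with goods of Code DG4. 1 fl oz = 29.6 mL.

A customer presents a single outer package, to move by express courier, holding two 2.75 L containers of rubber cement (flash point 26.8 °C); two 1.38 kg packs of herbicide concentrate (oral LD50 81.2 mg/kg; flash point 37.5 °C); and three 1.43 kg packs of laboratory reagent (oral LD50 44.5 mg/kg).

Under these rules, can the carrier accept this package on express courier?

Flash point 26.8 °C meets the Code DG4 criterion (Flammable Liquid), so the rubber cement is Code DG4.
The herbicide concentrate has oral LD50 81.2 mg/kg, which is < 100 mg/kg, so it is Code DG5 (Toxic).
Laboratory reagent: oral LD50 44.5 mg/kg < 100 mg/kg → Code DG5 (Toxic).
Total Code DG5: (two 1.38 kg packs = 2.76 kg) + (three 1.43 kg packs = 4.29 kg) = 7.05 kg.
That is within the Code DG5 express courier limit of 10 kg.
Code DG4 quantity: two 2.75 L containers = 5.5 L.
That is within the Code DG4 express courier limit of 10 L.
Code DG5 and Code DG4 may not share an outer package.

No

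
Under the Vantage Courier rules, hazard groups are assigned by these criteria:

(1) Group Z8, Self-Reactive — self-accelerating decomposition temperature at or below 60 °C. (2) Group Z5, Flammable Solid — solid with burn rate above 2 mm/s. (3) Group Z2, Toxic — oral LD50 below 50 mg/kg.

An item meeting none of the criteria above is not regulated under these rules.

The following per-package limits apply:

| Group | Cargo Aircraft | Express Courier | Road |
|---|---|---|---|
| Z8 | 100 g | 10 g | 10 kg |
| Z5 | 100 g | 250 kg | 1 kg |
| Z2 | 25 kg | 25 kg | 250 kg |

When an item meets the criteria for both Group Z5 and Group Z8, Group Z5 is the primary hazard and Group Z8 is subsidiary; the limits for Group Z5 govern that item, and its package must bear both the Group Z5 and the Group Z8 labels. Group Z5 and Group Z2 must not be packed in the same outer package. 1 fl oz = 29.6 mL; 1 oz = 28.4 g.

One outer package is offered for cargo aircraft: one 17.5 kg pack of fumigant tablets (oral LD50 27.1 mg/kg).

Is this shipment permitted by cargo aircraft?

Yes

With oral LD50 27.1 mg/kg (< 50 mg/kg), the fumigant tablets fall in Group Z2.
Group Z2 quantity: 17.5 kg.
17.5 kg is within the cargo aircraft limit of 25 kg for Group Z2.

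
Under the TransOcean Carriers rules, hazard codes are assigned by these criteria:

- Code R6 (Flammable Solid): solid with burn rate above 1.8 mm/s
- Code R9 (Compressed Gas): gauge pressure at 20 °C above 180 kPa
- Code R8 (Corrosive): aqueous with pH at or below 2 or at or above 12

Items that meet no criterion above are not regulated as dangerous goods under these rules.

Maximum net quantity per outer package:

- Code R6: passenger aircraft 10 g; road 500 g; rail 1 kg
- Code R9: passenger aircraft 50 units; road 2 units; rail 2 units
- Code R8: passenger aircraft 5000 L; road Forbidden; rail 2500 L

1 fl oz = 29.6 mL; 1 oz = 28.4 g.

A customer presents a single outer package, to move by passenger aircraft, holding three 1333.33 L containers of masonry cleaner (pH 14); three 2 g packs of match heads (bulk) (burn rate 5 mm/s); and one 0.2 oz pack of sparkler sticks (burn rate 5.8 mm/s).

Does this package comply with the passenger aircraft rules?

With pH 14 (≥ 12), the masonry cleaner falls in Code R8.
Burn rate 5 mm/s meets the Code R6 criterion (Flammable Solid), so the match heads (bulk) are Code R6.
The sparkler sticks have burn rate 5.8 mm/s, which is > 1.8 mm/s, so they are Code R6 (Flammable Solid).
Total Code R6: (three 2 g packs = 6 g) + (one 0.2 oz pack = 5.68 g) = 11.68 g.
That exceeds the Code R6 passenger aircraft limit of 10 g.
Code R8 quantity: three 1333.33 L containers = 3999.99 L.
3999.99 L is within the passenger aircraft limit of 5000 L for Code R8.

No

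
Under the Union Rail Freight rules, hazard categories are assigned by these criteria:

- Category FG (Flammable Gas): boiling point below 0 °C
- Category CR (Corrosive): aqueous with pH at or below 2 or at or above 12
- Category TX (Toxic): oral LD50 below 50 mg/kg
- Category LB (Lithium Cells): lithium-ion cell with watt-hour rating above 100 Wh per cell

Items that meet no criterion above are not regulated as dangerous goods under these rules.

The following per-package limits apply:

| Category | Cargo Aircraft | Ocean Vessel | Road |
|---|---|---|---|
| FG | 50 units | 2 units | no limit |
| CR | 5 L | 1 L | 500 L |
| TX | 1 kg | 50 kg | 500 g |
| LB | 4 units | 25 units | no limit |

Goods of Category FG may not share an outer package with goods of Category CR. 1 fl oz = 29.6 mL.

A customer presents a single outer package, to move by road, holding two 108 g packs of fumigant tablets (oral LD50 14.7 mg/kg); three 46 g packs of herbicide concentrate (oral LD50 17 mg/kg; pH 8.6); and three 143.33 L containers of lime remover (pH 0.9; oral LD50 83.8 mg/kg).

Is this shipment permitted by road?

Yes

Oral LD50 14.7 mg/kg meets the Category TX criterion (Toxic), so the fumigant tablets are Category TX.
Oral LD50 17 mg/kg meets the Category TX criterion (Toxic), so the herbicide concentrate is Category TX.
pH 0.9 meets the Category CR criterion (Corrosive), so the lime remover is Category CR.
Category CR quantity: three 143.33 L containers = 429.99 L.
429.99 L ≤ 500 L (road limit, Category CR) — within limit.
Category TX net quantity: (two 108 g packs = 216 g) + (three 46 g packs = 138 g) = 354 g.
354 g is within the road limit of 500 g for Category TX.
The segregation rule (Category FG with Category CR) does not apply to Category CR with Category TX.
Every hazard category is within its road limit and no segregation rule is violated.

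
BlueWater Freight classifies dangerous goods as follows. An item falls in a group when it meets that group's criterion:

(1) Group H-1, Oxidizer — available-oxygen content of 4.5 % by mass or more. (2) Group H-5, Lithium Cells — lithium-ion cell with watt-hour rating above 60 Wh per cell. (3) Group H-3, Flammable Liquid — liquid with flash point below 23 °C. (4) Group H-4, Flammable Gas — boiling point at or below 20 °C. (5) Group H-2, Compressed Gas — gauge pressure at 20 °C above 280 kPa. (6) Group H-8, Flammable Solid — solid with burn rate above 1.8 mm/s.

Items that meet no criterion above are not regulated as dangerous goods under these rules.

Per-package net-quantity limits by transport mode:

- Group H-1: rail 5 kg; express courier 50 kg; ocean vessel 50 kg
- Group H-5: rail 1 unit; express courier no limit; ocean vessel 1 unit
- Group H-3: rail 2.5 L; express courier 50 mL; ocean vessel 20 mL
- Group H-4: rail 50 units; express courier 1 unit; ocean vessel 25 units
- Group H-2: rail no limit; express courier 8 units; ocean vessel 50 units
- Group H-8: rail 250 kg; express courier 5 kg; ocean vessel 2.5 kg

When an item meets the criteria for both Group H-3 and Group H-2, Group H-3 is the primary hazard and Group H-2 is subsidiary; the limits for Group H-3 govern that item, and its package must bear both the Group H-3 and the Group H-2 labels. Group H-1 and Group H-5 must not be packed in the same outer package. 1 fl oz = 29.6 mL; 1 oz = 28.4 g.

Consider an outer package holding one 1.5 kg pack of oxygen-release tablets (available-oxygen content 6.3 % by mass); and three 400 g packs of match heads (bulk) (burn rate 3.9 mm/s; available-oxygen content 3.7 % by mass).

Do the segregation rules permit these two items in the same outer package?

Yes

Available-oxygen content 6.3 % by mass meets the Group H-1 criterion (Oxidizer), so the oxygen-release tablets are Group H-1.
The match heads (bulk) have burn rate 3.9 mm/s, which is > 1.8 mm/s, so they are Group H-8 (Flammable Solid).
No segregation rule bars Group H-1 with Group H-8.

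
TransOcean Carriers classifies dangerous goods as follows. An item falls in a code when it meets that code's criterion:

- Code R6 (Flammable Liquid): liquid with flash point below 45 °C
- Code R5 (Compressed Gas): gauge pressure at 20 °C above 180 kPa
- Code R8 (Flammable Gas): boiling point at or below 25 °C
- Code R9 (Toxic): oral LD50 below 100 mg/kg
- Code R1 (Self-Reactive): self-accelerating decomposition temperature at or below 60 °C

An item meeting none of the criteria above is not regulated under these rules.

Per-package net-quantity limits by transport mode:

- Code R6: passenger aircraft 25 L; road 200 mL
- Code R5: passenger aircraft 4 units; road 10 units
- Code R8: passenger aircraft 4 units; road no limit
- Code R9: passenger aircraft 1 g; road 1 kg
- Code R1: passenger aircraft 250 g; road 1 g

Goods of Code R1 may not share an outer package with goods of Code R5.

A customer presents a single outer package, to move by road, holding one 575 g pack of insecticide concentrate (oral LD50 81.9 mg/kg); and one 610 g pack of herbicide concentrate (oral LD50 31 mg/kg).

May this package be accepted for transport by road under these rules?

No

Oral LD50 81.9 mg/kg meets the Code R9 criterion (Toxic), so the insecticide concentrate is Code R9.
The herbicide concentrate has oral LD50 31 mg/kg, which is < 100 mg/kg, so it is Code R9 (Toxic).
Total Code R9: 575 g + 610 g = 1.185 kg.
1.185 kg exceeds the road limit of 1 kg for Code R9.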